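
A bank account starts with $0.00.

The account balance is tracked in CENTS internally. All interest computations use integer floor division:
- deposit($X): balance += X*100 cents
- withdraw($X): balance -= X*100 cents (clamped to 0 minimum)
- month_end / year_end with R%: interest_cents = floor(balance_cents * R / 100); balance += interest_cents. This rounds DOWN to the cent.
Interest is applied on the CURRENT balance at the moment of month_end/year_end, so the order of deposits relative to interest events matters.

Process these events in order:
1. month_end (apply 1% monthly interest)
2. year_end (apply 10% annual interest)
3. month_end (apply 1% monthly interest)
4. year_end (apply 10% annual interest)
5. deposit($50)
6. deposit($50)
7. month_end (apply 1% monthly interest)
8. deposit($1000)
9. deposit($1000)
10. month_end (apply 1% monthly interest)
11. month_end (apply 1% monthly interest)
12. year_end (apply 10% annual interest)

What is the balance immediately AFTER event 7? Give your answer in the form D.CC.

After 1 (month_end (apply 1% monthly interest)): balance=$0.00 total_interest=$0.00
After 2 (year_end (apply 10% annual interest)): balance=$0.00 total_interest=$0.00
After 3 (month_end (apply 1% monthly interest)): balance=$0.00 total_interest=$0.00
After 4 (year_end (apply 10% annual interest)): balance=$0.00 total_interest=$0.00
After 5 (deposit($50)): balance=$50.00 total_interest=$0.00
After 6 (deposit($50)): balance=$100.00 total_interest=$0.00
After 7 (month_end (apply 1% monthly interest)): balance=$101.00 total_interest=$1.00

Answer: 101.00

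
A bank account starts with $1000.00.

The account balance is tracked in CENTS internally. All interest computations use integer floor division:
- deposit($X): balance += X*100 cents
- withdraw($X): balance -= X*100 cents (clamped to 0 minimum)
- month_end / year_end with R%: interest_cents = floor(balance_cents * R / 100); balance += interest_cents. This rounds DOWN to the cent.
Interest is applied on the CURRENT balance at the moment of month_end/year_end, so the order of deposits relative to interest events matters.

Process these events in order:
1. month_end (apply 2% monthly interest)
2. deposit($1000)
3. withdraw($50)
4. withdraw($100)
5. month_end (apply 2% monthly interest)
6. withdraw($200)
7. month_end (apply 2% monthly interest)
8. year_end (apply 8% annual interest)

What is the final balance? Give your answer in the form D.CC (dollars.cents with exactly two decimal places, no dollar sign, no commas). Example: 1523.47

After 1 (month_end (apply 2% monthly interest)): balance=$1020.00 total_interest=$20.00
After 2 (deposit($1000)): balance=$2020.00 total_interest=$20.00
After 3 (withdraw($50)): balance=$1970.00 total_interest=$20.00
After 4 (withdraw($100)): balance=$1870.00 total_interest=$20.00
After 5 (month_end (apply 2% monthly interest)): balance=$1907.40 total_interest=$57.40
After 6 (withdraw($200)): balance=$1707.40 total_interest=$57.40
After 7 (month_end (apply 2% monthly interest)): balance=$1741.54 total_interest=$91.54
After 8 (year_end (apply 8% annual interest)): balance=$1880.86 total_interest=$230.86

Answer: 1880.86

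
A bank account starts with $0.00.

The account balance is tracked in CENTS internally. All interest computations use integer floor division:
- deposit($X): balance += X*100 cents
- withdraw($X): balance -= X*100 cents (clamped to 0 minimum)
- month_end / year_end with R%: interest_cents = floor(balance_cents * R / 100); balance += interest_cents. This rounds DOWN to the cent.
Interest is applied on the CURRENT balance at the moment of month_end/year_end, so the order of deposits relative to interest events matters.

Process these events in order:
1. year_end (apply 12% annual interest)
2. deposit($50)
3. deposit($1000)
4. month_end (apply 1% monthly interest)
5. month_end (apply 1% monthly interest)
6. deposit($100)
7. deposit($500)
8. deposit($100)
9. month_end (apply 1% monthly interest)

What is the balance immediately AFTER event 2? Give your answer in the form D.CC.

After 1 (year_end (apply 12% annual interest)): balance=$0.00 total_interest=$0.00
After 2 (deposit($50)): balance=$50.00 total_interest=$0.00

Answer: 50.00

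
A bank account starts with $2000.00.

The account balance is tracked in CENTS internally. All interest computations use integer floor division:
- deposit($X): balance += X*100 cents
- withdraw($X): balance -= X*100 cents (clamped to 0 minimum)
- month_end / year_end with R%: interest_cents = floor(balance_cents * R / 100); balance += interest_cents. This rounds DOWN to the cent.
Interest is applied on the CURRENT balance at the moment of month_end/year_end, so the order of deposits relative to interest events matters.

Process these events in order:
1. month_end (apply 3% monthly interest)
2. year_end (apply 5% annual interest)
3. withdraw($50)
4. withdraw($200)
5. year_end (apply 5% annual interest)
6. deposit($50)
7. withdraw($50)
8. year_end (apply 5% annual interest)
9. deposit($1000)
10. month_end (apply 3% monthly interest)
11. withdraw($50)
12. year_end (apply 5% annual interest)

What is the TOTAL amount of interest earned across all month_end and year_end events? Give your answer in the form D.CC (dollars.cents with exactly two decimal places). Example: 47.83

Answer: 609.96

Derivation:
After 1 (month_end (apply 3% monthly interest)): balance=$2060.00 total_interest=$60.00
After 2 (year_end (apply 5% annual interest)): balance=$2163.00 total_interest=$163.00
After 3 (withdraw($50)): balance=$2113.00 total_interest=$163.00
After 4 (withdraw($200)): balance=$1913.00 total_interest=$163.00
After 5 (year_end (apply 5% annual interest)): balance=$2008.65 total_interest=$258.65
After 6 (deposit($50)): balance=$2058.65 total_interest=$258.65
After 7 (withdraw($50)): balance=$2008.65 total_interest=$258.65
After 8 (year_end (apply 5% annual interest)): balance=$2109.08 total_interest=$359.08
After 9 (deposit($1000)): balance=$3109.08 total_interest=$359.08
After 10 (month_end (apply 3% monthly interest)): balance=$3202.35 total_interest=$452.35
After 11 (withdraw($50)): balance=$3152.35 total_interest=$452.35
After 12 (year_end (apply 5% annual interest)): balance=$3309.96 total_interest=$609.96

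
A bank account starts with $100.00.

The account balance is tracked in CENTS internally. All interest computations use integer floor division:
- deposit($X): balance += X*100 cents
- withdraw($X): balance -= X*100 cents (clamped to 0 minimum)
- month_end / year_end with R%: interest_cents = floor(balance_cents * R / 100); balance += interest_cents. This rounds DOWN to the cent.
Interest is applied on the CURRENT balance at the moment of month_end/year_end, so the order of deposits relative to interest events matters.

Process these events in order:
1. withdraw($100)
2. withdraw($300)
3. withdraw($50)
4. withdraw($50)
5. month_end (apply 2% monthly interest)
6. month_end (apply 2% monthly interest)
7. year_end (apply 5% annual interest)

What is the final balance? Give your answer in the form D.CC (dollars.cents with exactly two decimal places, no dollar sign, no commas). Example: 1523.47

After 1 (withdraw($100)): balance=$0.00 total_interest=$0.00
After 2 (withdraw($300)): balance=$0.00 total_interest=$0.00
After 3 (withdraw($50)): balance=$0.00 total_interest=$0.00
After 4 (withdraw($50)): balance=$0.00 total_interest=$0.00
After 5 (month_end (apply 2% monthly interest)): balance=$0.00 total_interest=$0.00
After 6 (month_end (apply 2% monthly interest)): balance=$0.00 total_interest=$0.00
After 7 (year_end (apply 5% annual interest)): balance=$0.00 total_interest=$0.00

Answer: 0.00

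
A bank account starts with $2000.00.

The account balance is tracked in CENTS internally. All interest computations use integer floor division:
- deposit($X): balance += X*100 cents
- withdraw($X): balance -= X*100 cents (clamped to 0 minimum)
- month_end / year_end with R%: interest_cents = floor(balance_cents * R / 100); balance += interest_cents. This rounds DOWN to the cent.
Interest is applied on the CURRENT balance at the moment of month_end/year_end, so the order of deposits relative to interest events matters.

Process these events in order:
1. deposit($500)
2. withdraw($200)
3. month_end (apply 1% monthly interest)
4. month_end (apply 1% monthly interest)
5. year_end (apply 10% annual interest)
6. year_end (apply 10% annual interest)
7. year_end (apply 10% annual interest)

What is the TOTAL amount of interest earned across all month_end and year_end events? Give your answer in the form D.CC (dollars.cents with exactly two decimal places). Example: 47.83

Answer: 822.82

Derivation:
After 1 (deposit($500)): balance=$2500.00 total_interest=$0.00
After 2 (withdraw($200)): balance=$2300.00 total_interest=$0.00
After 3 (month_end (apply 1% monthly interest)): balance=$2323.00 total_interest=$23.00
After 4 (month_end (apply 1% monthly interest)): balance=$2346.23 total_interest=$46.23
After 5 (year_end (apply 10% annual interest)): balance=$2580.85 total_interest=$280.85
After 6 (year_end (apply 10% annual interest)): balance=$2838.93 total_interest=$538.93
After 7 (year_end (apply 10% annual interest)): balance=$3122.82 total_interest=$822.82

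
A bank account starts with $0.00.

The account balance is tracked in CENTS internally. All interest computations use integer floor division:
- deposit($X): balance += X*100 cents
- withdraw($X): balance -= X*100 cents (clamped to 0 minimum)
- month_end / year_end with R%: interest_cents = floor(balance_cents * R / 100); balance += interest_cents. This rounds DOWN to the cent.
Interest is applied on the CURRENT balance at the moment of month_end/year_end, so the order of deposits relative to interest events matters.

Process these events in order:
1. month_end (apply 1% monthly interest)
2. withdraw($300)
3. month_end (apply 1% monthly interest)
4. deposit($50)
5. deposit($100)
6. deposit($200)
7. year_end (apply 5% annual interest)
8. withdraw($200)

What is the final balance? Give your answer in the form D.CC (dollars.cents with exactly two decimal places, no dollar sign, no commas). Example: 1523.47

Answer: 167.50

Derivation:
After 1 (month_end (apply 1% monthly interest)): balance=$0.00 total_interest=$0.00
After 2 (withdraw($300)): balance=$0.00 total_interest=$0.00
After 3 (month_end (apply 1% monthly interest)): balance=$0.00 total_interest=$0.00
After 4 (deposit($50)): balance=$50.00 total_interest=$0.00
After 5 (deposit($100)): balance=$150.00 total_interest=$0.00
After 6 (deposit($200)): balance=$350.00 total_interest=$0.00
After 7 (year_end (apply 5% annual interest)): balance=$367.50 total_interest=$17.50
After 8 (withdraw($200)): balance=$167.50 total_interest=$17.50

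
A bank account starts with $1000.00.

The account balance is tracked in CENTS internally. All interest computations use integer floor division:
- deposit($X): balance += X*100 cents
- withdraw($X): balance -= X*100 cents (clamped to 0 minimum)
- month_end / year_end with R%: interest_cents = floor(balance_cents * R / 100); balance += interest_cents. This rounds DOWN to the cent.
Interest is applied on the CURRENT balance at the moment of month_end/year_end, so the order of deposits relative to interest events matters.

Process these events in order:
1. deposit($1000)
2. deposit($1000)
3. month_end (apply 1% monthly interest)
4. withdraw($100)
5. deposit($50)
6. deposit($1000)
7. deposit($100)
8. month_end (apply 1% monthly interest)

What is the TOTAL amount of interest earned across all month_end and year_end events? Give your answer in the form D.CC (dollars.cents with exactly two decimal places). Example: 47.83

Answer: 70.80

Derivation:
After 1 (deposit($1000)): balance=$2000.00 total_interest=$0.00
After 2 (deposit($1000)): balance=$3000.00 total_interest=$0.00
After 3 (month_end (apply 1% monthly interest)): balance=$3030.00 total_interest=$30.00
After 4 (withdraw($100)): balance=$2930.00 total_interest=$30.00
After 5 (deposit($50)): balance=$2980.00 total_interest=$30.00
After 6 (deposit($1000)): balance=$3980.00 total_interest=$30.00
After 7 (deposit($100)): balance=$4080.00 total_interest=$30.00
After 8 (month_end (apply 1% monthly interest)): balance=$4120.80 total_interest=$70.80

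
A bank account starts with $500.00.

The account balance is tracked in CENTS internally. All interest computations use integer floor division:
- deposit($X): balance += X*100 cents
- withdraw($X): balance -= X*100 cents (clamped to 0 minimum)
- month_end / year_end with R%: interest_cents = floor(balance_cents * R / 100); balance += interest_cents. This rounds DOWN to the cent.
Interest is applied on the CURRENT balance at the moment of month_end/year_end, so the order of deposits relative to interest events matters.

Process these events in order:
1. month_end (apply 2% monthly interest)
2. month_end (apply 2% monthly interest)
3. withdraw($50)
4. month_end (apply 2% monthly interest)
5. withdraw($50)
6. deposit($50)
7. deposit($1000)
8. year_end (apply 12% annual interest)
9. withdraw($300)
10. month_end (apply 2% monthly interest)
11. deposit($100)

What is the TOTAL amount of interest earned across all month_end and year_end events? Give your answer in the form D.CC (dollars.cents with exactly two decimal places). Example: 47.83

After 1 (month_end (apply 2% monthly interest)): balance=$510.00 total_interest=$10.00
After 2 (month_end (apply 2% monthly interest)): balance=$520.20 total_interest=$20.20
After 3 (withdraw($50)): balance=$470.20 total_interest=$20.20
After 4 (month_end (apply 2% monthly interest)): balance=$479.60 total_interest=$29.60
After 5 (withdraw($50)): balance=$429.60 total_interest=$29.60
After 6 (deposit($50)): balance=$479.60 total_interest=$29.60
After 7 (deposit($1000)): balance=$1479.60 total_interest=$29.60
After 8 (year_end (apply 12% annual interest)): balance=$1657.15 total_interest=$207.15
After 9 (withdraw($300)): balance=$1357.15 total_interest=$207.15
After 10 (month_end (apply 2% monthly interest)): balance=$1384.29 total_interest=$234.29
After 11 (deposit($100)): balance=$1484.29 total_interest=$234.29

Answer: 234.29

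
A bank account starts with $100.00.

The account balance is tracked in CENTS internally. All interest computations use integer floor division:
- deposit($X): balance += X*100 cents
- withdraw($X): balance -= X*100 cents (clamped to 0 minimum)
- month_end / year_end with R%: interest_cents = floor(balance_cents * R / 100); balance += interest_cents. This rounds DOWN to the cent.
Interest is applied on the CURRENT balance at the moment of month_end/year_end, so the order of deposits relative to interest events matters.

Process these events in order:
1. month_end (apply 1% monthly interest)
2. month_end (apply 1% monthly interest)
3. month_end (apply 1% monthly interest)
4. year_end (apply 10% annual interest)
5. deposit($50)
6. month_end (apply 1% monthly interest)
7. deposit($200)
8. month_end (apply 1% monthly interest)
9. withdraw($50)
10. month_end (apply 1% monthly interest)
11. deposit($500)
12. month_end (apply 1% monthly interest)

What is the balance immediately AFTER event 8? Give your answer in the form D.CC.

Answer: 368.60

Derivation:
After 1 (month_end (apply 1% monthly interest)): balance=$101.00 total_interest=$1.00
After 2 (month_end (apply 1% monthly interest)): balance=$102.01 total_interest=$2.01
After 3 (month_end (apply 1% monthly interest)): balance=$103.03 total_interest=$3.03
After 4 (year_end (apply 10% annual interest)): balance=$113.33 total_interest=$13.33
After 5 (deposit($50)): balance=$163.33 total_interest=$13.33
After 6 (month_end (apply 1% monthly interest)): balance=$164.96 total_interest=$14.96
After 7 (deposit($200)): balance=$364.96 total_interest=$14.96
After 8 (month_end (apply 1% monthly interest)): balance=$368.60 total_interest=$18.60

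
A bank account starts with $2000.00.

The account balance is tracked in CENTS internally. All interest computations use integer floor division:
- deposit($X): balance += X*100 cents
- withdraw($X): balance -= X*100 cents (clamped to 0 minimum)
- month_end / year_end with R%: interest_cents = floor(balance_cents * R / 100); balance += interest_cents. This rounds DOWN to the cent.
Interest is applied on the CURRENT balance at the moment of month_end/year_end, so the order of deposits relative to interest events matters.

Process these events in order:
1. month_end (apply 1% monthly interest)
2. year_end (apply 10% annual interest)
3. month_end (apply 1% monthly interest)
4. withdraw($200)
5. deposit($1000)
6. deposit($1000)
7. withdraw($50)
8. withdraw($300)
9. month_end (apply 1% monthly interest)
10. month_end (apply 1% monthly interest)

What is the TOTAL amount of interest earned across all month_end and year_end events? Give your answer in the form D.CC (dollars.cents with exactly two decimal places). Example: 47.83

Answer: 318.47

Derivation:
After 1 (month_end (apply 1% monthly interest)): balance=$2020.00 total_interest=$20.00
After 2 (year_end (apply 10% annual interest)): balance=$2222.00 total_interest=$222.00
After 3 (month_end (apply 1% monthly interest)): balance=$2244.22 total_interest=$244.22
After 4 (withdraw($200)): balance=$2044.22 total_interest=$244.22
After 5 (deposit($1000)): balance=$3044.22 total_interest=$244.22
After 6 (deposit($1000)): balance=$4044.22 total_interest=$244.22
After 7 (withdraw($50)): balance=$3994.22 total_interest=$244.22
After 8 (withdraw($300)): balance=$3694.22 total_interest=$244.22
After 9 (month_end (apply 1% monthly interest)): balance=$3731.16 total_interest=$281.16
After 10 (month_end (apply 1% monthly interest)): balance=$3768.47 total_interest=$318.47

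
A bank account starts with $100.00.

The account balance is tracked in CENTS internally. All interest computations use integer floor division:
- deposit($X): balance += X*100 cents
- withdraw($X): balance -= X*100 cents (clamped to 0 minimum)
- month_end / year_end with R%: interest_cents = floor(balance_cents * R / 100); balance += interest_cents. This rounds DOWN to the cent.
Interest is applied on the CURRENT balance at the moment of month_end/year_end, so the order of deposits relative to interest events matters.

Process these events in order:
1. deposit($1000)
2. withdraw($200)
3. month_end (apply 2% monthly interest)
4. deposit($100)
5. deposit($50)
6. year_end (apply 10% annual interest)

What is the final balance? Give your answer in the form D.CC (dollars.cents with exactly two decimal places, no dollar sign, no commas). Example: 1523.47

After 1 (deposit($1000)): balance=$1100.00 total_interest=$0.00
After 2 (withdraw($200)): balance=$900.00 total_interest=$0.00
After 3 (month_end (apply 2% monthly interest)): balance=$918.00 total_interest=$18.00
After 4 (deposit($100)): balance=$1018.00 total_interest=$18.00
After 5 (deposit($50)): balance=$1068.00 total_interest=$18.00
After 6 (year_end (apply 10% annual interest)): balance=$1174.80 total_interest=$124.80

Answer: 1174.80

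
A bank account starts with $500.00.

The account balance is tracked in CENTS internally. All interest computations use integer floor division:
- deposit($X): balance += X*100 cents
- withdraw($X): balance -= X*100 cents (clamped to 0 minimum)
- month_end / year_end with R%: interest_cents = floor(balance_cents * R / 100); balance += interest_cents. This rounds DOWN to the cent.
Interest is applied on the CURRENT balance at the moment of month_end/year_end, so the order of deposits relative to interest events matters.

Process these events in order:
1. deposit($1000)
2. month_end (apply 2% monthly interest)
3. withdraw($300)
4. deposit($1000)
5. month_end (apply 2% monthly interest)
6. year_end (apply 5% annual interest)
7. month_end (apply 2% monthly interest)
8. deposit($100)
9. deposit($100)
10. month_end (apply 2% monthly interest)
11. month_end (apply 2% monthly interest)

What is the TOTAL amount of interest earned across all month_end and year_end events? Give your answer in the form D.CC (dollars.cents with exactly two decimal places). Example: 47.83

Answer: 342.58

Derivation:
After 1 (deposit($1000)): balance=$1500.00 total_interest=$0.00
After 2 (month_end (apply 2% monthly interest)): balance=$1530.00 total_interest=$30.00
After 3 (withdraw($300)): balance=$1230.00 total_interest=$30.00
After 4 (deposit($1000)): balance=$2230.00 total_interest=$30.00
After 5 (month_end (apply 2% monthly interest)): balance=$2274.60 total_interest=$74.60
After 6 (year_end (apply 5% annual interest)): balance=$2388.33 total_interest=$188.33
After 7 (month_end (apply 2% monthly interest)): balance=$2436.09 total_interest=$236.09
After 8 (deposit($100)): balance=$2536.09 total_interest=$236.09
After 9 (deposit($100)): balance=$2636.09 total_interest=$236.09
After 10 (month_end (apply 2% monthly interest)): balance=$2688.81 total_interest=$288.81
After 11 (month_end (apply 2% monthly interest)): balance=$2742.58 total_interest=$342.58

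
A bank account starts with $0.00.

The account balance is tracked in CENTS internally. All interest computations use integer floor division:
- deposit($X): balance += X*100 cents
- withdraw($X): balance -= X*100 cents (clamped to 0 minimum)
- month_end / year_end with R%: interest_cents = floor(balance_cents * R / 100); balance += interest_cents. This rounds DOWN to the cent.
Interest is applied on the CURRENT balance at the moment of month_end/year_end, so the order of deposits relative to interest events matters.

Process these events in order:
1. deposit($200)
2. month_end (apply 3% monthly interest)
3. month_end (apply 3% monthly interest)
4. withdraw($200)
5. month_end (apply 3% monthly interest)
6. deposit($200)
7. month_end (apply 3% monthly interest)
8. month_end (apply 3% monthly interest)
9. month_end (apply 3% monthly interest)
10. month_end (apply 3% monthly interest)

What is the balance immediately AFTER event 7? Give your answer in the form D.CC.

After 1 (deposit($200)): balance=$200.00 total_interest=$0.00
After 2 (month_end (apply 3% monthly interest)): balance=$206.00 total_interest=$6.00
After 3 (month_end (apply 3% monthly interest)): balance=$212.18 total_interest=$12.18
After 4 (withdraw($200)): balance=$12.18 total_interest=$12.18
After 5 (month_end (apply 3% monthly interest)): balance=$12.54 total_interest=$12.54
After 6 (deposit($200)): balance=$212.54 total_interest=$12.54
After 7 (month_end (apply 3% monthly interest)): balance=$218.91 total_interest=$18.91

Answer: 218.91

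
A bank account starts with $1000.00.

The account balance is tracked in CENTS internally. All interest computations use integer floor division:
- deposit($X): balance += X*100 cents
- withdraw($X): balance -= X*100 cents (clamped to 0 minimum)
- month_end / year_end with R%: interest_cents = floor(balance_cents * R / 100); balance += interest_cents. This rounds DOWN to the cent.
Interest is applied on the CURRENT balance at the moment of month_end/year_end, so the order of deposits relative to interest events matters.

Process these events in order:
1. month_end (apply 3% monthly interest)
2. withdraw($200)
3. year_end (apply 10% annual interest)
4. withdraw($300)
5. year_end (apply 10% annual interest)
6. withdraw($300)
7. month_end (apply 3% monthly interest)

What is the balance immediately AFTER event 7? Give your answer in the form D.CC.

Answer: 385.52

Derivation:
After 1 (month_end (apply 3% monthly interest)): balance=$1030.00 total_interest=$30.00
After 2 (withdraw($200)): balance=$830.00 total_interest=$30.00
After 3 (year_end (apply 10% annual interest)): balance=$913.00 total_interest=$113.00
After 4 (withdraw($300)): balance=$613.00 total_interest=$113.00
After 5 (year_end (apply 10% annual interest)): balance=$674.30 total_interest=$174.30
After 6 (withdraw($300)): balance=$374.30 total_interest=$174.30
After 7 (month_end (apply 3% monthly interest)): balance=$385.52 total_interest=$185.52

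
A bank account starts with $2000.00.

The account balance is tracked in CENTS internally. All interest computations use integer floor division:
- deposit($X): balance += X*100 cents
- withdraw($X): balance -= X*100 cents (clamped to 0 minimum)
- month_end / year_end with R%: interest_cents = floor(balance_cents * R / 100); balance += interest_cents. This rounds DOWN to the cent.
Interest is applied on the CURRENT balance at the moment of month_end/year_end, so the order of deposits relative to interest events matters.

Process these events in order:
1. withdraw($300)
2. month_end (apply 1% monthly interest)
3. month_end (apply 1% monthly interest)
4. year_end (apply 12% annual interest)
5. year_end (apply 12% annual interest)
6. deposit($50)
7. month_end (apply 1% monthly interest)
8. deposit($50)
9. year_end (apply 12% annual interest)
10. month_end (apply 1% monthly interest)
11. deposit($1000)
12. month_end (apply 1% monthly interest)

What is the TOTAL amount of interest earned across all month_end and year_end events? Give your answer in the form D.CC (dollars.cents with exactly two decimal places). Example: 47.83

After 1 (withdraw($300)): balance=$1700.00 total_interest=$0.00
After 2 (month_end (apply 1% monthly interest)): balance=$1717.00 total_interest=$17.00
After 3 (month_end (apply 1% monthly interest)): balance=$1734.17 total_interest=$34.17
After 4 (year_end (apply 12% annual interest)): balance=$1942.27 total_interest=$242.27
After 5 (year_end (apply 12% annual interest)): balance=$2175.34 total_interest=$475.34
After 6 (deposit($50)): balance=$2225.34 total_interest=$475.34
After 7 (month_end (apply 1% monthly interest)): balance=$2247.59 total_interest=$497.59
After 8 (deposit($50)): balance=$2297.59 total_interest=$497.59
After 9 (year_end (apply 12% annual interest)): balance=$2573.30 total_interest=$773.30
After 10 (month_end (apply 1% monthly interest)): balance=$2599.03 total_interest=$799.03
After 11 (deposit($1000)): balance=$3599.03 total_interest=$799.03
After 12 (month_end (apply 1% monthly interest)): balance=$3635.02 total_interest=$835.02

Answer: 835.02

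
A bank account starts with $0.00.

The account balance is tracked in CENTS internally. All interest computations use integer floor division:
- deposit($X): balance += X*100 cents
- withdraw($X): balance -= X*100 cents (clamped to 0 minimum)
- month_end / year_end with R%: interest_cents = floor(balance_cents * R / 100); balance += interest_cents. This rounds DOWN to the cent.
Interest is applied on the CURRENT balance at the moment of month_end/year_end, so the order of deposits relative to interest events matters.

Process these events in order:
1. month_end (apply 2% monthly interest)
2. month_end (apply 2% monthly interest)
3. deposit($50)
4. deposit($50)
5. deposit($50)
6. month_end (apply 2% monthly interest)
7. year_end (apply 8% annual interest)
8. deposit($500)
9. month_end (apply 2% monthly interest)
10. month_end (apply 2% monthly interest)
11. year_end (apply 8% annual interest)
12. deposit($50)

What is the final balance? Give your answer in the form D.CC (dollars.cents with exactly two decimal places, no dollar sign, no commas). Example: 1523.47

Answer: 797.47

Derivation:
After 1 (month_end (apply 2% monthly interest)): balance=$0.00 total_interest=$0.00
After 2 (month_end (apply 2% monthly interest)): balance=$0.00 total_interest=$0.00
After 3 (deposit($50)): balance=$50.00 total_interest=$0.00
After 4 (deposit($50)): balance=$100.00 total_interest=$0.00
After 5 (deposit($50)): balance=$150.00 total_interest=$0.00
After 6 (month_end (apply 2% monthly interest)): balance=$153.00 total_interest=$3.00
After 7 (year_end (apply 8% annual interest)): balance=$165.24 total_interest=$15.24
After 8 (deposit($500)): balance=$665.24 total_interest=$15.24
After 9 (month_end (apply 2% monthly interest)): balance=$678.54 total_interest=$28.54
After 10 (month_end (apply 2% monthly interest)): balance=$692.11 total_interest=$42.11
After 11 (year_end (apply 8% annual interest)): balance=$747.47 total_interest=$97.47
After 12 (deposit($50)): balance=$797.47 total_interest=$97.47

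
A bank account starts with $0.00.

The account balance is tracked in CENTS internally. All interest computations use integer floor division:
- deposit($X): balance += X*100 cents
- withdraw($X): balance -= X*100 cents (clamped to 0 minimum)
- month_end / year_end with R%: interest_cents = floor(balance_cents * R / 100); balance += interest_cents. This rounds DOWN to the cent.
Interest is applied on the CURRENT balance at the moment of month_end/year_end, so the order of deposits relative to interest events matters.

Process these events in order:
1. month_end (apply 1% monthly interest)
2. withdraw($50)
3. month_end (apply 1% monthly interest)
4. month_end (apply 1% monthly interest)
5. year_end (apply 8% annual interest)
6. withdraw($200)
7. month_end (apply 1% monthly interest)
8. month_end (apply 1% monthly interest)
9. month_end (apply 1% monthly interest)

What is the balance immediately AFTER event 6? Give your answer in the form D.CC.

Answer: 0.00

Derivation:
After 1 (month_end (apply 1% monthly interest)): balance=$0.00 total_interest=$0.00
After 2 (withdraw($50)): balance=$0.00 total_interest=$0.00
After 3 (month_end (apply 1% monthly interest)): balance=$0.00 total_interest=$0.00
After 4 (month_end (apply 1% monthly interest)): balance=$0.00 total_interest=$0.00
After 5 (year_end (apply 8% annual interest)): balance=$0.00 total_interest=$0.00
After 6 (withdraw($200)): balance=$0.00 total_interest=$0.00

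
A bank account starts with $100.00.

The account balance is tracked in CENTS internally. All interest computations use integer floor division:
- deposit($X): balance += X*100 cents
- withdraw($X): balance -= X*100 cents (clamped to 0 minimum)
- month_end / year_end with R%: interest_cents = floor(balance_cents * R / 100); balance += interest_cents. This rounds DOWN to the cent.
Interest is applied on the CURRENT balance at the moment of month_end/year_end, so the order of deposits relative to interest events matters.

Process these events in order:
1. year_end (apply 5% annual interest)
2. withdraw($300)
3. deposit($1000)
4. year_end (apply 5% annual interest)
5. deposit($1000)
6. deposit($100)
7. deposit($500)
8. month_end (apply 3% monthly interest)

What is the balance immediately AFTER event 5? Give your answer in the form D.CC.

Answer: 2050.00

Derivation:
After 1 (year_end (apply 5% annual interest)): balance=$105.00 total_interest=$5.00
After 2 (withdraw($300)): balance=$0.00 total_interest=$5.00
After 3 (deposit($1000)): balance=$1000.00 total_interest=$5.00
After 4 (year_end (apply 5% annual interest)): balance=$1050.00 total_interest=$55.00
After 5 (deposit($1000)): balance=$2050.00 total_interest=$55.00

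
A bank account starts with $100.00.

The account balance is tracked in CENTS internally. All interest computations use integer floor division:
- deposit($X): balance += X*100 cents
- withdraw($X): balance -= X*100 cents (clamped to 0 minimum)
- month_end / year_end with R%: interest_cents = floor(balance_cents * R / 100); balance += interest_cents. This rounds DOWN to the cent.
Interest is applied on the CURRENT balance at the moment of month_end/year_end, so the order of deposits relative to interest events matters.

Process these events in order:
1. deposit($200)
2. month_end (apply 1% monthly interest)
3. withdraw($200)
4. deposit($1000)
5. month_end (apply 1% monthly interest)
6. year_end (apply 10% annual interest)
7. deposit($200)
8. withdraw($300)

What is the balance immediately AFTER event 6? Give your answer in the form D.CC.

After 1 (deposit($200)): balance=$300.00 total_interest=$0.00
After 2 (month_end (apply 1% monthly interest)): balance=$303.00 total_interest=$3.00
After 3 (withdraw($200)): balance=$103.00 total_interest=$3.00
After 4 (deposit($1000)): balance=$1103.00 total_interest=$3.00
After 5 (month_end (apply 1% monthly interest)): balance=$1114.03 total_interest=$14.03
After 6 (year_end (apply 10% annual interest)): balance=$1225.43 total_interest=$125.43

Answer: 1225.43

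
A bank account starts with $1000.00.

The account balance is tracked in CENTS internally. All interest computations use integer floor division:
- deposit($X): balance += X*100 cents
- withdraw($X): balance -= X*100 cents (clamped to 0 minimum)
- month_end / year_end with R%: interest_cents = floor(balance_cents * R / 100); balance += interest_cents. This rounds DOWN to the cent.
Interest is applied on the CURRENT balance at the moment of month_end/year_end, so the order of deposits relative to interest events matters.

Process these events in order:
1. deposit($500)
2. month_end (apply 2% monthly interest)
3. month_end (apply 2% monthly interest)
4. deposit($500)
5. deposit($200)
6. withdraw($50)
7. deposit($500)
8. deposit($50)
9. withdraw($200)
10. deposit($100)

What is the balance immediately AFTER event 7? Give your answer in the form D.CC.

Answer: 2710.60

Derivation:
After 1 (deposit($500)): balance=$1500.00 total_interest=$0.00
After 2 (month_end (apply 2% monthly interest)): balance=$1530.00 total_interest=$30.00
After 3 (month_end (apply 2% monthly interest)): balance=$1560.60 total_interest=$60.60
After 4 (deposit($500)): balance=$2060.60 total_interest=$60.60
After 5 (deposit($200)): balance=$2260.60 total_interest=$60.60
After 6 (withdraw($50)): balance=$2210.60 total_interest=$60.60
After 7 (deposit($500)): balance=$2710.60 total_interest=$60.60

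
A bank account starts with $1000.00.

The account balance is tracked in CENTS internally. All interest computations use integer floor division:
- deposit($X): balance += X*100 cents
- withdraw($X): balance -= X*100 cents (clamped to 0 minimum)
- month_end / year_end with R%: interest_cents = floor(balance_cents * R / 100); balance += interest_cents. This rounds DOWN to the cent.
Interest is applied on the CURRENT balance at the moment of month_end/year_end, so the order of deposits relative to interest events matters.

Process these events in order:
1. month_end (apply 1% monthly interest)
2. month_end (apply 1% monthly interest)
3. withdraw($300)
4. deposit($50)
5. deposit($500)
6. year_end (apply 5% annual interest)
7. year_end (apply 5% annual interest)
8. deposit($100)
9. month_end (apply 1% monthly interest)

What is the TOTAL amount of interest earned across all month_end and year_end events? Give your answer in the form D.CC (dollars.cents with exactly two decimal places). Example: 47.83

Answer: 165.28

Derivation:
After 1 (month_end (apply 1% monthly interest)): balance=$1010.00 total_interest=$10.00
After 2 (month_end (apply 1% monthly interest)): balance=$1020.10 total_interest=$20.10
After 3 (withdraw($300)): balance=$720.10 total_interest=$20.10
After 4 (deposit($50)): balance=$770.10 total_interest=$20.10
After 5 (deposit($500)): balance=$1270.10 total_interest=$20.10
After 6 (year_end (apply 5% annual interest)): balance=$1333.60 total_interest=$83.60
After 7 (year_end (apply 5% annual interest)): balance=$1400.28 total_interest=$150.28
After 8 (deposit($100)): balance=$1500.28 total_interest=$150.28
After 9 (month_end (apply 1% monthly interest)): balance=$1515.28 total_interest=$165.28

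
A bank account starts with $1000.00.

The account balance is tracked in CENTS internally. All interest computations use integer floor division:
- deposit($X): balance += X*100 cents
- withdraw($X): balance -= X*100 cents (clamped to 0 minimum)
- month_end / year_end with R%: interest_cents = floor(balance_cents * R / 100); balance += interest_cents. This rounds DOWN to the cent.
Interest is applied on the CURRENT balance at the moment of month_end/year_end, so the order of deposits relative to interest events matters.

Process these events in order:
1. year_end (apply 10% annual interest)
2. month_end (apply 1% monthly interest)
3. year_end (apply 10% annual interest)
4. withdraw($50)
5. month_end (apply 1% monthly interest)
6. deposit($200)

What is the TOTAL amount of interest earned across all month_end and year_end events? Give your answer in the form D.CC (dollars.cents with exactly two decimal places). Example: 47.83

After 1 (year_end (apply 10% annual interest)): balance=$1100.00 total_interest=$100.00
After 2 (month_end (apply 1% monthly interest)): balance=$1111.00 total_interest=$111.00
After 3 (year_end (apply 10% annual interest)): balance=$1222.10 total_interest=$222.10
After 4 (withdraw($50)): balance=$1172.10 total_interest=$222.10
After 5 (month_end (apply 1% monthly interest)): balance=$1183.82 total_interest=$233.82
After 6 (deposit($200)): balance=$1383.82 total_interest=$233.82

Answer: 233.82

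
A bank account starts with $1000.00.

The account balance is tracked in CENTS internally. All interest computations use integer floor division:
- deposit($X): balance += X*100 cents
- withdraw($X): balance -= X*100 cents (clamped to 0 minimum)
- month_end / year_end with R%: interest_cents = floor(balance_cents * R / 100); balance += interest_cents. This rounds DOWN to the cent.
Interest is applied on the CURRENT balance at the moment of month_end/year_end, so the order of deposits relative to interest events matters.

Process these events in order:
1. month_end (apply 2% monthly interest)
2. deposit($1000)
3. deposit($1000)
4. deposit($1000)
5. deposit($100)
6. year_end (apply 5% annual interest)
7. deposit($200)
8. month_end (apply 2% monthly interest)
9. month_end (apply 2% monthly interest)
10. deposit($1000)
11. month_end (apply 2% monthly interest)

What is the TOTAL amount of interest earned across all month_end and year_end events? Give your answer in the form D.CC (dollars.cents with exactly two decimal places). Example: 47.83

After 1 (month_end (apply 2% monthly interest)): balance=$1020.00 total_interest=$20.00
After 2 (deposit($1000)): balance=$2020.00 total_interest=$20.00
After 3 (deposit($1000)): balance=$3020.00 total_interest=$20.00
After 4 (deposit($1000)): balance=$4020.00 total_interest=$20.00
After 5 (deposit($100)): balance=$4120.00 total_interest=$20.00
After 6 (year_end (apply 5% annual interest)): balance=$4326.00 total_interest=$226.00
After 7 (deposit($200)): balance=$4526.00 total_interest=$226.00
After 8 (month_end (apply 2% monthly interest)): balance=$4616.52 total_interest=$316.52
After 9 (month_end (apply 2% monthly interest)): balance=$4708.85 total_interest=$408.85
After 10 (deposit($1000)): balance=$5708.85 total_interest=$408.85
After 11 (month_end (apply 2% monthly interest)): balance=$5823.02 total_interest=$523.02

Answer: 523.02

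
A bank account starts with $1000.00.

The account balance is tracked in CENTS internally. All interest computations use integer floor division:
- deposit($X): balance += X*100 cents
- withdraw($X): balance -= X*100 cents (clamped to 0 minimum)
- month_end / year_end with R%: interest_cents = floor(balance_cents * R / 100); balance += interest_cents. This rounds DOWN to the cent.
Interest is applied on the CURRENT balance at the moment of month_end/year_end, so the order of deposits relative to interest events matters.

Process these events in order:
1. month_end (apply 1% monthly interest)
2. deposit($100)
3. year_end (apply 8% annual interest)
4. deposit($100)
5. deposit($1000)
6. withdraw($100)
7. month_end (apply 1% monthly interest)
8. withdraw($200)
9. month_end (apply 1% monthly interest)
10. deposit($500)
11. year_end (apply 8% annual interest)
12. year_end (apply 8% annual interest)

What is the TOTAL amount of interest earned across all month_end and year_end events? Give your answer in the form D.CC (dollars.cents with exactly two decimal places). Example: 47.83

After 1 (month_end (apply 1% monthly interest)): balance=$1010.00 total_interest=$10.00
After 2 (deposit($100)): balance=$1110.00 total_interest=$10.00
After 3 (year_end (apply 8% annual interest)): balance=$1198.80 total_interest=$98.80
After 4 (deposit($100)): balance=$1298.80 total_interest=$98.80
After 5 (deposit($1000)): balance=$2298.80 total_interest=$98.80
After 6 (withdraw($100)): balance=$2198.80 total_interest=$98.80
After 7 (month_end (apply 1% monthly interest)): balance=$2220.78 total_interest=$120.78
After 8 (withdraw($200)): balance=$2020.78 total_interest=$120.78
After 9 (month_end (apply 1% monthly interest)): balance=$2040.98 total_interest=$140.98
After 10 (deposit($500)): balance=$2540.98 total_interest=$140.98
After 11 (year_end (apply 8% annual interest)): balance=$2744.25 total_interest=$344.25
After 12 (year_end (apply 8% annual interest)): balance=$2963.79 total_interest=$563.79

Answer: 563.79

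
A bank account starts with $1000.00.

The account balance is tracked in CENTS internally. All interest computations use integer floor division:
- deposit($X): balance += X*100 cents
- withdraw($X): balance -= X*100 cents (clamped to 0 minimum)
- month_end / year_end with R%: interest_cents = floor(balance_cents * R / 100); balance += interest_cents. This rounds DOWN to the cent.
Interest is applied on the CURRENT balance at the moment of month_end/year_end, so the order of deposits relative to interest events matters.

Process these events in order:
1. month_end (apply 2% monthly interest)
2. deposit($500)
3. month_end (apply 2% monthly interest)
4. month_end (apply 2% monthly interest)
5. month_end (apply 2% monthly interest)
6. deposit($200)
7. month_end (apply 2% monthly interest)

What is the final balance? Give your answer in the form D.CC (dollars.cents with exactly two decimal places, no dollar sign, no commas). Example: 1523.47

Answer: 1849.28

Derivation:
After 1 (month_end (apply 2% monthly interest)): balance=$1020.00 total_interest=$20.00
After 2 (deposit($500)): balance=$1520.00 total_interest=$20.00
After 3 (month_end (apply 2% monthly interest)): balance=$1550.40 total_interest=$50.40
After 4 (month_end (apply 2% monthly interest)): balance=$1581.40 total_interest=$81.40
After 5 (month_end (apply 2% monthly interest)): balance=$1613.02 total_interest=$113.02
After 6 (deposit($200)): balance=$1813.02 total_interest=$113.02
After 7 (month_end (apply 2% monthly interest)): balance=$1849.28 total_interest=$149.28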